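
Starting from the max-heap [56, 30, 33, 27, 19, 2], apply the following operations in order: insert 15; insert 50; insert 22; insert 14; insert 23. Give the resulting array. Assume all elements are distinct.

[56, 50, 33, 30, 23, 2, 15, 27, 22, 14, 19]

insert 15:
  append 15 at index 6 → [56, 30, 33, 27, 19, 2, 15] (no swap needed)
insert 50:
  append 50 at index 7 → [56, 30, 33, 27, 19, 2, 15, 50]
  50 > parent 27 at index 3, swap → [56, 30, 33, 50, 19, 2, 15, 27]
  50 > parent 30 at index 1, swap → [56, 50, 33, 30, 19, 2, 15, 27]
insert 22:
  append 22 at index 8 → [56, 50, 33, 30, 19, 2, 15, 27, 22] (no swap needed)
insert 14:
  append 14 at index 9 → [56, 50, 33, 30, 19, 2, 15, 27, 22, 14] (no swap needed)
insert 23:
  append 23 at index 10 → [56, 50, 33, 30, 19, 2, 15, 27, 22, 14, 23]
  23 > parent 19 at index 4, swap → [56, 50, 33, 30, 23, 2, 15, 27, 22, 14, 19]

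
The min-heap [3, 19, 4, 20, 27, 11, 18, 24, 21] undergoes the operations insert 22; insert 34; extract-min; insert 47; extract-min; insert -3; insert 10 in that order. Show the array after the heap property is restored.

[-3, 11, 10, 20, 19, 18, 47, 24, 21, 27, 22, 34]

insert 22:
  append 22 at index 9 → [3, 19, 4, 20, 27, 11, 18, 24, 21, 22]
  22 < parent 27 at index 4, swap → [3, 19, 4, 20, 22, 11, 18, 24, 21, 27]
insert 34:
  append 34 at index 10 → [3, 19, 4, 20, 22, 11, 18, 24, 21, 27, 34] (no swap needed)
extract-min → returns 3:
  remove root 3; move last element 34 to root → [34, 19, 4, 20, 22, 11, 18, 24, 21, 27]
  34 vs smaller child 4 at index 2, swap → [4, 19, 34, 20, 22, 11, 18, 24, 21, 27]
  34 vs smaller child 11 at index 5, swap → [4, 19, 11, 20, 22, 34, 18, 24, 21, 27]
insert 47:
  append 47 at index 10 → [4, 19, 11, 20, 22, 34, 18, 24, 21, 27, 47] (no swap needed)
extract-min → returns 4:
  remove root 4; move last element 47 to root → [47, 19, 11, 20, 22, 34, 18, 24, 21, 27]
  47 vs smaller child 11 at index 2, swap → [11, 19, 47, 20, 22, 34, 18, 24, 21, 27]
  47 vs smaller child 18 at index 6, swap → [11, 19, 18, 20, 22, 34, 47, 24, 21, 27]
insert -3:
  append -3 at index 10 → [11, 19, 18, 20, 22, 34, 47, 24, 21, 27, -3]
  -3 < parent 22 at index 4, swap → [11, 19, 18, 20, -3, 34, 47, 24, 21, 27, 22]
  -3 < parent 19 at index 1, swap → [11, -3, 18, 20, 19, 34, 47, 24, 21, 27, 22]
  -3 < parent 11 at index 0, swap → [-3, 11, 18, 20, 19, 34, 47, 24, 21, 27, 22]
insert 10:
  append 10 at index 11 → [-3, 11, 18, 20, 19, 34, 47, 24, 21, 27, 22, 10]
  10 < parent 34 at index 5, swap → [-3, 11, 18, 20, 19, 10, 47, 24, 21, 27, 22, 34]
  10 < parent 18 at index 2, swap → [-3, 11, 10, 20, 19, 18, 47, 24, 21, 27, 22, 34]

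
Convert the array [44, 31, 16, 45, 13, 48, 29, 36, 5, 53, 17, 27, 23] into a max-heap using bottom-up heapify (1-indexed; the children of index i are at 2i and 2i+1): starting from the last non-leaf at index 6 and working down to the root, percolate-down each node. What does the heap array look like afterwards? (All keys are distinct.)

[53, 45, 48, 44, 31, 27, 29, 36, 5, 13, 17, 16, 23]

sift down from index 6: already satisfies heap property
sift down from index 5:
  13 vs larger child 53 at index 10, swap → [44, 31, 16, 45, 53, 48, 29, 36, 5, 13, 17, 27, 23]
sift down from index 4: already satisfies heap property
sift down from index 3:
  16 vs larger child 48 at index 6, swap → [44, 31, 48, 45, 53, 16, 29, 36, 5, 13, 17, 27, 23]
  16 vs larger child 27 at index 12, swap → [44, 31, 48, 45, 53, 27, 29, 36, 5, 13, 17, 16, 23]
sift down from index 2:
  31 vs larger child 53 at index 5, swap → [44, 53, 48, 45, 31, 27, 29, 36, 5, 13, 17, 16, 23]
sift down from index 1:
  44 vs larger child 53 at index 2, swap → [53, 44, 48, 45, 31, 27, 29, 36, 5, 13, 17, 16, 23]
  44 vs larger child 45 at index 4, swap → [53, 45, 48, 44, 31, 27, 29, 36, 5, 13, 17, 16, 23]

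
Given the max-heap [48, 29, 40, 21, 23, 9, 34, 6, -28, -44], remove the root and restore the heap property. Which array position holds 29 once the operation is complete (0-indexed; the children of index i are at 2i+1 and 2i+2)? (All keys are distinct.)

remove root 48; move last element -44 to root → [-44, 29, 40, 21, 23, 9, 34, 6, -28]
-44 vs larger child 40 at index 2, swap → [40, 29, -44, 21, 23, 9, 34, 6, -28]
-44 vs larger child 34 at index 6, swap → [40, 29, 34, 21, 23, 9, -44, 6, -28]
resulting array: [40, 29, 34, 21, 23, 9, -44, 6, -28]

1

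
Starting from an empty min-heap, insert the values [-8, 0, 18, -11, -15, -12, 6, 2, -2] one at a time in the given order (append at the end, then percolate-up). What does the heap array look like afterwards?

[-15, -11, -12, -2, -8, 18, 6, 2, 0]

Insert -8:
  append -8 at index 0 → [-8] (no swap needed)
Insert 0:
  append 0 at index 1 → [-8, 0] (no swap needed)
Insert 18:
  append 18 at index 2 → [-8, 0, 18] (no swap needed)
Insert -11:
  append -11 at index 3 → [-8, 0, 18, -11]
  -11 < parent 0 at index 1, swap → [-8, -11, 18, 0]
  -11 < parent -8 at index 0, swap → [-11, -8, 18, 0]
Insert -15:
  append -15 at index 4 → [-11, -8, 18, 0, -15]
  -15 < parent -8 at index 1, swap → [-11, -15, 18, 0, -8]
  -15 < parent -11 at index 0, swap → [-15, -11, 18, 0, -8]
Insert -12:
  append -12 at index 5 → [-15, -11, 18, 0, -8, -12]
  -12 < parent 18 at index 2, swap → [-15, -11, -12, 0, -8, 18]
Insert 6:
  append 6 at index 6 → [-15, -11, -12, 0, -8, 18, 6] (no swap needed)
Insert 2:
  append 2 at index 7 → [-15, -11, -12, 0, -8, 18, 6, 2] (no swap needed)
Insert -2:
  append -2 at index 8 → [-15, -11, -12, 0, -8, 18, 6, 2, -2]
  -2 < parent 0 at index 3, swap → [-15, -11, -12, -2, -8, 18, 6, 2, 0]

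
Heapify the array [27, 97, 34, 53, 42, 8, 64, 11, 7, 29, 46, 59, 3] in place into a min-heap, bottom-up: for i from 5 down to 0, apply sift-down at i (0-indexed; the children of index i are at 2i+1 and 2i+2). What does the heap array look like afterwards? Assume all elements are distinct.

sift down from index 5:
  8 vs smaller child 3 at index 12, swap → [27, 97, 34, 53, 42, 3, 64, 11, 7, 29, 46, 59, 8]
sift down from index 4:
  42 vs smaller child 29 at index 9, swap → [27, 97, 34, 53, 29, 3, 64, 11, 7, 42, 46, 59, 8]
sift down from index 3:
  53 vs smaller child 7 at index 8, swap → [27, 97, 34, 7, 29, 3, 64, 11, 53, 42, 46, 59, 8]
sift down from index 2:
  34 vs smaller child 3 at index 5, swap → [27, 97, 3, 7, 29, 34, 64, 11, 53, 42, 46, 59, 8]
  34 vs smaller child 8 at index 12, swap → [27, 97, 3, 7, 29, 8, 64, 11, 53, 42, 46, 59, 34]
sift down from index 1:
  97 vs smaller child 7 at index 3, swap → [27, 7, 3, 97, 29, 8, 64, 11, 53, 42, 46, 59, 34]
  97 vs smaller child 11 at index 7, swap → [27, 7, 3, 11, 29, 8, 64, 97, 53, 42, 46, 59, 34]
sift down from index 0:
  27 vs smaller child 3 at index 2, swap → [3, 7, 27, 11, 29, 8, 64, 97, 53, 42, 46, 59, 34]
  27 vs smaller child 8 at index 5, swap → [3, 7, 8, 11, 29, 27, 64, 97, 53, 42, 46, 59, 34]

[3, 7, 8, 11, 29, 27, 64, 97, 53, 42, 46, 59, 34]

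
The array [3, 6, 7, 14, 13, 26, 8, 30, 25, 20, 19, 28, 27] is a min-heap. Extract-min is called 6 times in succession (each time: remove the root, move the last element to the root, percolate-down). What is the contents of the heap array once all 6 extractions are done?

[19, 20, 26, 30, 25, 27, 28]

extract-min #1 returns 3:
  remove root 3; move last element 27 to root → [27, 6, 7, 14, 13, 26, 8, 30, 25, 20, 19, 28]
  27 vs smaller child 6 at index 1, swap → [6, 27, 7, 14, 13, 26, 8, 30, 25, 20, 19, 28]
  27 vs smaller child 13 at index 4, swap → [6, 13, 7, 14, 27, 26, 8, 30, 25, 20, 19, 28]
  27 vs smaller child 19 at index 10, swap → [6, 13, 7, 14, 19, 26, 8, 30, 25, 20, 27, 28]
extract-min #2 returns 6:
  remove root 6; move last element 28 to root → [28, 13, 7, 14, 19, 26, 8, 30, 25, 20, 27]
  28 vs smaller child 7 at index 2, swap → [7, 13, 28, 14, 19, 26, 8, 30, 25, 20, 27]
  28 vs smaller child 8 at index 6, swap → [7, 13, 8, 14, 19, 26, 28, 30, 25, 20, 27]
extract-min #3 returns 7:
  remove root 7; move last element 27 to root → [27, 13, 8, 14, 19, 26, 28, 30, 25, 20]
  27 vs smaller child 8 at index 2, swap → [8, 13, 27, 14, 19, 26, 28, 30, 25, 20]
  27 vs smaller child 26 at index 5, swap → [8, 13, 26, 14, 19, 27, 28, 30, 25, 20]
extract-min #4 returns 8:
  remove root 8; move last element 20 to root → [20, 13, 26, 14, 19, 27, 28, 30, 25]
  20 vs smaller child 13 at index 1, swap → [13, 20, 26, 14, 19, 27, 28, 30, 25]
  20 vs smaller child 14 at index 3, swap → [13, 14, 26, 20, 19, 27, 28, 30, 25]
extract-min #5 returns 13:
  remove root 13; move last element 25 to root → [25, 14, 26, 20, 19, 27, 28, 30]
  25 vs smaller child 14 at index 1, swap → [14, 25, 26, 20, 19, 27, 28, 30]
  25 vs smaller child 19 at index 4, swap → [14, 19, 26, 20, 25, 27, 28, 30]
extract-min #6 returns 14:
  remove root 14; move last element 30 to root → [30, 19, 26, 20, 25, 27, 28]
  30 vs smaller child 19 at index 1, swap → [19, 30, 26, 20, 25, 27, 28]
  30 vs smaller child 20 at index 3, swap → [19, 20, 26, 30, 25, 27, 28]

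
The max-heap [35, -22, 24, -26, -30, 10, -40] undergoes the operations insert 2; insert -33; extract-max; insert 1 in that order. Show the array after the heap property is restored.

[24, 2, 10, 1, -30, -33, -40, -26, -22]

insert 2:
  append 2 at index 7 → [35, -22, 24, -26, -30, 10, -40, 2]
  2 > parent -26 at index 3, swap → [35, -22, 24, 2, -30, 10, -40, -26]
  2 > parent -22 at index 1, swap → [35, 2, 24, -22, -30, 10, -40, -26]
insert -33:
  append -33 at index 8 → [35, 2, 24, -22, -30, 10, -40, -26, -33] (no swap needed)
extract-max → returns 35:
  remove root 35; move last element -33 to root → [-33, 2, 24, -22, -30, 10, -40, -26]
  -33 vs larger child 24 at index 2, swap → [24, 2, -33, -22, -30, 10, -40, -26]
  -33 vs larger child 10 at index 5, swap → [24, 2, 10, -22, -30, -33, -40, -26]
insert 1:
  append 1 at index 8 → [24, 2, 10, -22, -30, -33, -40, -26, 1]
  1 > parent -22 at index 3, swap → [24, 2, 10, 1, -30, -33, -40, -26, -22]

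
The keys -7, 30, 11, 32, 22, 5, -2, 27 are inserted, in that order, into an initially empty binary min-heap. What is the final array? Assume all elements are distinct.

Insert -7:
  append -7 at index 0 → [-7] (no swap needed)
Insert 30:
  append 30 at index 1 → [-7, 30] (no swap needed)
Insert 11:
  append 11 at index 2 → [-7, 30, 11] (no swap needed)
Insert 32:
  append 32 at index 3 → [-7, 30, 11, 32] (no swap needed)
Insert 22:
  append 22 at index 4 → [-7, 30, 11, 32, 22]
  22 < parent 30 at index 1, swap → [-7, 22, 11, 32, 30]
Insert 5:
  append 5 at index 5 → [-7, 22, 11, 32, 30, 5]
  5 < parent 11 at index 2, swap → [-7, 22, 5, 32, 30, 11]
Insert -2:
  append -2 at index 6 → [-7, 22, 5, 32, 30, 11, -2]
  -2 < parent 5 at index 2, swap → [-7, 22, -2, 32, 30, 11, 5]
Insert 27:
  append 27 at index 7 → [-7, 22, -2, 32, 30, 11, 5, 27]
  27 < parent 32 at index 3, swap → [-7, 22, -2, 27, 30, 11, 5, 32]

[-7, 22, -2, 27, 30, 11, 5, 32]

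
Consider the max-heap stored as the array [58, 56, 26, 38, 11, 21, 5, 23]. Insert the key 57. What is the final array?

append 57 at index 8 → [58, 56, 26, 38, 11, 21, 5, 23, 57]
57 > parent 38 at index 3, swap → [58, 56, 26, 57, 11, 21, 5, 23, 38]
57 > parent 56 at index 1, swap → [58, 57, 26, 56, 11, 21, 5, 23, 38]

[58, 57, 26, 56, 11, 21, 5, 23, 38]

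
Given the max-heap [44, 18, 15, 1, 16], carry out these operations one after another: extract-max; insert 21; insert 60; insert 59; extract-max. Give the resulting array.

[59, 18, 21, 1, 16, 15]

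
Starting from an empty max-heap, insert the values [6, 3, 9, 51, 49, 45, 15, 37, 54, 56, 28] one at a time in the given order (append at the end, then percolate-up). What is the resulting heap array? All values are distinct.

[56, 54, 45, 49, 51, 6, 15, 3, 37, 9, 28]

Insert 6:
  append 6 at index 0 → [6] (no swap needed)
Insert 3:
  append 3 at index 1 → [6, 3] (no swap needed)
Insert 9:
  append 9 at index 2 → [6, 3, 9]
  9 > parent 6 at index 0, swap → [9, 3, 6]
Insert 51:
  append 51 at index 3 → [9, 3, 6, 51]
  51 > parent 3 at index 1, swap → [9, 51, 6, 3]
  51 > parent 9 at index 0, swap → [51, 9, 6, 3]
Insert 49:
  append 49 at index 4 → [51, 9, 6, 3, 49]
  49 > parent 9 at index 1, swap → [51, 49, 6, 3, 9]
Insert 45:
  append 45 at index 5 → [51, 49, 6, 3, 9, 45]
  45 > parent 6 at index 2, swap → [51, 49, 45, 3, 9, 6]
Insert 15:
  append 15 at index 6 → [51, 49, 45, 3, 9, 6, 15] (no swap needed)
Insert 37:
  append 37 at index 7 → [51, 49, 45, 3, 9, 6, 15, 37]
  37 > parent 3 at index 3, swap → [51, 49, 45, 37, 9, 6, 15, 3]
Insert 54:
  append 54 at index 8 → [51, 49, 45, 37, 9, 6, 15, 3, 54]
  54 > parent 37 at index 3, swap → [51, 49, 45, 54, 9, 6, 15, 3, 37]
  54 > parent 49 at index 1, swap → [51, 54, 45, 49, 9, 6, 15, 3, 37]
  54 > parent 51 at index 0, swap → [54, 51, 45, 49, 9, 6, 15, 3, 37]
Insert 56:
  append 56 at index 9 → [54, 51, 45, 49, 9, 6, 15, 3, 37, 56]
  56 > parent 9 at index 4, swap → [54, 51, 45, 49, 56, 6, 15, 3, 37, 9]
  56 > parent 51 at index 1, swap → [54, 56, 45, 49, 51, 6, 15, 3, 37, 9]
  56 > parent 54 at index 0, swap → [56, 54, 45, 49, 51, 6, 15, 3, 37, 9]
Insert 28:
  append 28 at index 10 → [56, 54, 45, 49, 51, 6, 15, 3, 37, 9, 28] (no swap needed)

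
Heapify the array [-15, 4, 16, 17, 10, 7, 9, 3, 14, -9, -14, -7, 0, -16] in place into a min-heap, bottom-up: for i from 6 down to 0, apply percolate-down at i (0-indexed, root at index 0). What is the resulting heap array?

sift down from index 6:
  9 vs only child -16 at index 13, swap → [-15, 4, 16, 17, 10, 7, -16, 3, 14, -9, -14, -7, 0, 9]
sift down from index 5:
  7 vs smaller child -7 at index 11, swap → [-15, 4, 16, 17, 10, -7, -16, 3, 14, -9, -14, 7, 0, 9]
sift down from index 4:
  10 vs smaller child -14 at index 10, swap → [-15, 4, 16, 17, -14, -7, -16, 3, 14, -9, 10, 7, 0, 9]
sift down from index 3:
  17 vs smaller child 3 at index 7, swap → [-15, 4, 16, 3, -14, -7, -16, 17, 14, -9, 10, 7, 0, 9]
sift down from index 2:
  16 vs smaller child -16 at index 6, swap → [-15, 4, -16, 3, -14, -7, 16, 17, 14, -9, 10, 7, 0, 9]
  16 vs only child 9 at index 13, swap → [-15, 4, -16, 3, -14, -7, 9, 17, 14, -9, 10, 7, 0, 16]
sift down from index 1:
  4 vs smaller child -14 at index 4, swap → [-15, -14, -16, 3, 4, -7, 9, 17, 14, -9, 10, 7, 0, 16]
  4 vs smaller child -9 at index 9, swap → [-15, -14, -16, 3, -9, -7, 9, 17, 14, 4, 10, 7, 0, 16]
sift down from index 0:
  -15 vs smaller child -16 at index 2, swap → [-16, -14, -15, 3, -9, -7, 9, 17, 14, 4, 10, 7, 0, 16]

[-16, -14, -15, 3, -9, -7, 9, 17, 14, 4, 10, 7, 0, 16]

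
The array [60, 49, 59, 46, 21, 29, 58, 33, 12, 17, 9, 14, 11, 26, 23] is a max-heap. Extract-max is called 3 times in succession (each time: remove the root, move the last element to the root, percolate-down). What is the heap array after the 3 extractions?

extract-max #1 returns 60:
  remove root 60; move last element 23 to root → [23, 49, 59, 46, 21, 29, 58, 33, 12, 17, 9, 14, 11, 26]
  23 vs larger child 59 at index 2, swap → [59, 49, 23, 46, 21, 29, 58, 33, 12, 17, 9, 14, 11, 26]
  23 vs larger child 58 at index 6, swap → [59, 49, 58, 46, 21, 29, 23, 33, 12, 17, 9, 14, 11, 26]
  23 vs only child 26 at index 13, swap → [59, 49, 58, 46, 21, 29, 26, 33, 12, 17, 9, 14, 11, 23]
extract-max #2 returns 59:
  remove root 59; move last element 23 to root → [23, 49, 58, 46, 21, 29, 26, 33, 12, 17, 9, 14, 11]
  23 vs larger child 58 at index 2, swap → [58, 49, 23, 46, 21, 29, 26, 33, 12, 17, 9, 14, 11]
  23 vs larger child 29 at index 5, swap → [58, 49, 29, 46, 21, 23, 26, 33, 12, 17, 9, 14, 11]
extract-max #3 returns 58:
  remove root 58; move last element 11 to root → [11, 49, 29, 46, 21, 23, 26, 33, 12, 17, 9, 14]
  11 vs larger child 49 at index 1, swap → [49, 11, 29, 46, 21, 23, 26, 33, 12, 17, 9, 14]
  11 vs larger child 46 at index 3, swap → [49, 46, 29, 11, 21, 23, 26, 33, 12, 17, 9, 14]
  11 vs larger child 33 at index 7, swap → [49, 46, 29, 33, 21, 23, 26, 11, 12, 17, 9, 14]

[49, 46, 29, 33, 21, 23, 26, 11, 12, 17, 9, 14]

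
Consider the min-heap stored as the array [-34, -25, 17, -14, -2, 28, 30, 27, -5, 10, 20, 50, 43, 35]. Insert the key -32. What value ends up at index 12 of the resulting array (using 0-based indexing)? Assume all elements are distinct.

43

append -32 at index 14 → [-34, -25, 17, -14, -2, 28, 30, 27, -5, 10, 20, 50, 43, 35, -32]
-32 < parent 30 at index 6, swap → [-34, -25, 17, -14, -2, 28, -32, 27, -5, 10, 20, 50, 43, 35, 30]
-32 < parent 17 at index 2, swap → [-34, -25, -32, -14, -2, 28, 17, 27, -5, 10, 20, 50, 43, 35, 30]
resulting array: [-34, -25, -32, -14, -2, 28, 17, 27, -5, 10, 20, 50, 43, 35, 30]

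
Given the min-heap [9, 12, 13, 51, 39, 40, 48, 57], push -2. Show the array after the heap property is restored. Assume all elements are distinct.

append -2 at index 8 → [9, 12, 13, 51, 39, 40, 48, 57, -2]
-2 < parent 51 at index 3, swap → [9, 12, 13, -2, 39, 40, 48, 57, 51]
-2 < parent 12 at index 1, swap → [9, -2, 13, 12, 39, 40, 48, 57, 51]
-2 < parent 9 at index 0, swap → [-2, 9, 13, 12, 39, 40, 48, 57, 51]

[-2, 9, 13, 12, 39, 40, 48, 57, 51]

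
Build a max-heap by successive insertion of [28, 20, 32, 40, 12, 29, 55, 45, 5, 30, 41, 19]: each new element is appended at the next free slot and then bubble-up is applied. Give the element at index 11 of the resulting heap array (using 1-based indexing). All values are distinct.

30

Insert 28:
  append 28 at index 1 → [28] (no swap needed)
Insert 20:
  append 20 at index 2 → [28, 20] (no swap needed)
Insert 32:
  append 32 at index 3 → [28, 20, 32]
  32 > parent 28 at index 1, swap → [32, 20, 28]
Insert 40:
  append 40 at index 4 → [32, 20, 28, 40]
  40 > parent 20 at index 2, swap → [32, 40, 28, 20]
  40 > parent 32 at index 1, swap → [40, 32, 28, 20]
Insert 12:
  append 12 at index 5 → [40, 32, 28, 20, 12] (no swap needed)
Insert 29:
  append 29 at index 6 → [40, 32, 28, 20, 12, 29]
  29 > parent 28 at index 3, swap → [40, 32, 29, 20, 12, 28]
Insert 55:
  append 55 at index 7 → [40, 32, 29, 20, 12, 28, 55]
  55 > parent 29 at index 3, swap → [40, 32, 55, 20, 12, 28, 29]
  55 > parent 40 at index 1, swap → [55, 32, 40, 20, 12, 28, 29]
Insert 45:
  append 45 at index 8 → [55, 32, 40, 20, 12, 28, 29, 45]
  45 > parent 20 at index 4, swap → [55, 32, 40, 45, 12, 28, 29, 20]
  45 > parent 32 at index 2, swap → [55, 45, 40, 32, 12, 28, 29, 20]
Insert 5:
  append 5 at index 9 → [55, 45, 40, 32, 12, 28, 29, 20, 5] (no swap needed)
Insert 30:
  append 30 at index 10 → [55, 45, 40, 32, 12, 28, 29, 20, 5, 30]
  30 > parent 12 at index 5, swap → [55, 45, 40, 32, 30, 28, 29, 20, 5, 12]
Insert 41:
  append 41 at index 11 → [55, 45, 40, 32, 30, 28, 29, 20, 5, 12, 41]
  41 > parent 30 at index 5, swap → [55, 45, 40, 32, 41, 28, 29, 20, 5, 12, 30]
Insert 19:
  append 19 at index 12 → [55, 45, 40, 32, 41, 28, 29, 20, 5, 12, 30, 19] (no swap needed)
resulting array: [55, 45, 40, 32, 41, 28, 29, 20, 5, 12, 30, 19]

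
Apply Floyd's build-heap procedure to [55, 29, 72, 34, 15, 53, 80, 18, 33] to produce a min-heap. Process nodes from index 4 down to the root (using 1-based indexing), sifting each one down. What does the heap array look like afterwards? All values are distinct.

sift down from index 4:
  34 vs smaller child 18 at index 8, swap → [55, 29, 72, 18, 15, 53, 80, 34, 33]
sift down from index 3:
  72 vs smaller child 53 at index 6, swap → [55, 29, 53, 18, 15, 72, 80, 34, 33]
sift down from index 2:
  29 vs smaller child 15 at index 5, swap → [55, 15, 53, 18, 29, 72, 80, 34, 33]
sift down from index 1:
  55 vs smaller child 15 at index 2, swap → [15, 55, 53, 18, 29, 72, 80, 34, 33]
  55 vs smaller child 18 at index 4, swap → [15, 18, 53, 55, 29, 72, 80, 34, 33]
  55 vs smaller child 33 at index 9, swap → [15, 18, 53, 33, 29, 72, 80, 34, 55]

[15, 18, 53, 33, 29, 72, 80, 34, 55]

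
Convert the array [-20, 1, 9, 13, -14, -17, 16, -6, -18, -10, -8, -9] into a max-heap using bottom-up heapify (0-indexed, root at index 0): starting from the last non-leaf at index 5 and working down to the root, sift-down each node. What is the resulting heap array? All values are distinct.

[16, 13, 9, 1, -8, -9, -20, -6, -18, -10, -14, -17]

sift down from index 5:
  -17 vs only child -9 at index 11, swap → [-20, 1, 9, 13, -14, -9, 16, -6, -18, -10, -8, -17]
sift down from index 4:
  -14 vs larger child -8 at index 10, swap → [-20, 1, 9, 13, -8, -9, 16, -6, -18, -10, -14, -17]
sift down from index 3: already satisfies heap property
sift down from index 2:
  9 vs larger child 16 at index 6, swap → [-20, 1, 16, 13, -8, -9, 9, -6, -18, -10, -14, -17]
sift down from index 1:
  1 vs larger child 13 at index 3, swap → [-20, 13, 16, 1, -8, -9, 9, -6, -18, -10, -14, -17]
sift down from index 0:
  -20 vs larger child 16 at index 2, swap → [16, 13, -20, 1, -8, -9, 9, -6, -18, -10, -14, -17]
  -20 vs larger child 9 at index 6, swap → [16, 13, 9, 1, -8, -9, -20, -6, -18, -10, -14, -17]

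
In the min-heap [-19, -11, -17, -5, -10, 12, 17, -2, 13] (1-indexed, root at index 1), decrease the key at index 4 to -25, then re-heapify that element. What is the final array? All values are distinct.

[-25, -19, -17, -11, -10, 12, 17, -2, 13]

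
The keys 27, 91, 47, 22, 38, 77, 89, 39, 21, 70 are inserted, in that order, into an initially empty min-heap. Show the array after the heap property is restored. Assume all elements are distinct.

Insert 27:
  append 27 at index 0 → [27] (no swap needed)
Insert 91:
  append 91 at index 1 → [27, 91] (no swap needed)
Insert 47:
  append 47 at index 2 → [27, 91, 47] (no swap needed)
Insert 22:
  append 22 at index 3 → [27, 91, 47, 22]
  22 < parent 91 at index 1, swap → [27, 22, 47, 91]
  22 < parent 27 at index 0, swap → [22, 27, 47, 91]
Insert 38:
  append 38 at index 4 → [22, 27, 47, 91, 38] (no swap needed)
Insert 77:
  append 77 at index 5 → [22, 27, 47, 91, 38, 77] (no swap needed)
Insert 89:
  append 89 at index 6 → [22, 27, 47, 91, 38, 77, 89] (no swap needed)
Insert 39:
  append 39 at index 7 → [22, 27, 47, 91, 38, 77, 89, 39]
  39 < parent 91 at index 3, swap → [22, 27, 47, 39, 38, 77, 89, 91]
Insert 21:
  append 21 at index 8 → [22, 27, 47, 39, 38, 77, 89, 91, 21]
  21 < parent 39 at index 3, swap → [22, 27, 47, 21, 38, 77, 89, 91, 39]
  21 < parent 27 at index 1, swap → [22, 21, 47, 27, 38, 77, 89, 91, 39]
  21 < parent 22 at index 0, swap → [21, 22, 47, 27, 38, 77, 89, 91, 39]
Insert 70:
  append 70 at index 9 → [21, 22, 47, 27, 38, 77, 89, 91, 39, 70] (no swap needed)

[21, 22, 47, 27, 38, 77, 89, 91, 39, 70]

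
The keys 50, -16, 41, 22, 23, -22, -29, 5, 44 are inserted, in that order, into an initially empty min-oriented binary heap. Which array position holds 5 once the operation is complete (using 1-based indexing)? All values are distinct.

Insert 50:
  append 50 at index 1 → [50] (no swap needed)
Insert -16:
  append -16 at index 2 → [50, -16]
  -16 < parent 50 at index 1, swap → [-16, 50]
Insert 41:
  append 41 at index 3 → [-16, 50, 41] (no swap needed)
Insert 22:
  append 22 at index 4 → [-16, 50, 41, 22]
  22 < parent 50 at index 2, swap → [-16, 22, 41, 50]
Insert 23:
  append 23 at index 5 → [-16, 22, 41, 50, 23] (no swap needed)
Insert -22:
  append -22 at index 6 → [-16, 22, 41, 50, 23, -22]
  -22 < parent 41 at index 3, swap → [-16, 22, -22, 50, 23, 41]
  -22 < parent -16 at index 1, swap → [-22, 22, -16, 50, 23, 41]
Insert -29:
  append -29 at index 7 → [-22, 22, -16, 50, 23, 41, -29]
  -29 < parent -16 at index 3, swap → [-22, 22, -29, 50, 23, 41, -16]
  -29 < parent -22 at index 1, swap → [-29, 22, -22, 50, 23, 41, -16]
Insert 5:
  append 5 at index 8 → [-29, 22, -22, 50, 23, 41, -16, 5]
  5 < parent 50 at index 4, swap → [-29, 22, -22, 5, 23, 41, -16, 50]
  5 < parent 22 at index 2, swap → [-29, 5, -22, 22, 23, 41, -16, 50]
Insert 44:
  append 44 at index 9 → [-29, 5, -22, 22, 23, 41, -16, 50, 44] (no swap needed)
resulting array: [-29, 5, -22, 22, 23, 41, -16, 50, 44]

2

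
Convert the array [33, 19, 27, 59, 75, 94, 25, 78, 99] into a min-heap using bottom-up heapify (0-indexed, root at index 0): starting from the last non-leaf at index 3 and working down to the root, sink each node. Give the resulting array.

[19, 33, 25, 59, 75, 94, 27, 78, 99]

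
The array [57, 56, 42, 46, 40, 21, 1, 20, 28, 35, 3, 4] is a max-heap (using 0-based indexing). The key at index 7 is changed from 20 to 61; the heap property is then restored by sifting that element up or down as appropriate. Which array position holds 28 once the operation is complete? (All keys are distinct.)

set index 7 from 20 to 61 → [57, 56, 42, 46, 40, 21, 1, 61, 28, 35, 3, 4]
61 > parent 46 at index 3, swap → [57, 56, 42, 61, 40, 21, 1, 46, 28, 35, 3, 4]
61 > parent 56 at index 1, swap → [57, 61, 42, 56, 40, 21, 1, 46, 28, 35, 3, 4]
61 > parent 57 at index 0, swap → [61, 57, 42, 56, 40, 21, 1, 46, 28, 35, 3, 4]
resulting array: [61, 57, 42, 56, 40, 21, 1, 46, 28, 35, 3, 4]

8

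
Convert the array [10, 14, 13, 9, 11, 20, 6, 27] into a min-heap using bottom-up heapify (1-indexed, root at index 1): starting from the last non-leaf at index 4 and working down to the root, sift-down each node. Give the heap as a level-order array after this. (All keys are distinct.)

sift down from index 4: already satisfies heap property
sift down from index 3:
  13 vs smaller child 6 at index 7, swap → [10, 14, 6, 9, 11, 20, 13, 27]
sift down from index 2:
  14 vs smaller child 9 at index 4, swap → [10, 9, 6, 14, 11, 20, 13, 27]
sift down from index 1:
  10 vs smaller child 6 at index 3, swap → [6, 9, 10, 14, 11, 20, 13, 27]

[6, 9, 10, 14, 11, 20, 13, 27]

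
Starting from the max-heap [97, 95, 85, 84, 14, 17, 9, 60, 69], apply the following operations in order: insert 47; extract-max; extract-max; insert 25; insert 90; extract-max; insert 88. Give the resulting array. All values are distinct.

insert 47:
  append 47 at index 9 → [97, 95, 85, 84, 14, 17, 9, 60, 69, 47]
  47 > parent 14 at index 4, swap → [97, 95, 85, 84, 47, 17, 9, 60, 69, 14]
extract-max → returns 97:
  remove root 97; move last element 14 to root → [14, 95, 85, 84, 47, 17, 9, 60, 69]
  14 vs larger child 95 at index 1, swap → [95, 14, 85, 84, 47, 17, 9, 60, 69]
  14 vs larger child 84 at index 3, swap → [95, 84, 85, 14, 47, 17, 9, 60, 69]
  14 vs larger child 69 at index 8, swap → [95, 84, 85, 69, 47, 17, 9, 60, 14]
extract-max → returns 95:
  remove root 95; move last element 14 to root → [14, 84, 85, 69, 47, 17, 9, 60]
  14 vs larger child 85 at index 2, swap → [85, 84, 14, 69, 47, 17, 9, 60]
  14 vs larger child 17 at index 5, swap → [85, 84, 17, 69, 47, 14, 9, 60]
insert 25:
  append 25 at index 8 → [85, 84, 17, 69, 47, 14, 9, 60, 25] (no swap needed)
insert 90:
  append 90 at index 9 → [85, 84, 17, 69, 47, 14, 9, 60, 25, 90]
  90 > parent 47 at index 4, swap → [85, 84, 17, 69, 90, 14, 9, 60, 25, 47]
  90 > parent 84 at index 1, swap → [85, 90, 17, 69, 84, 14, 9, 60, 25, 47]
  90 > parent 85 at index 0, swap → [90, 85, 17, 69, 84, 14, 9, 60, 25, 47]
extract-max → returns 90:
  remove root 90; move last element 47 to root → [47, 85, 17, 69, 84, 14, 9, 60, 25]
  47 vs larger child 85 at index 1, swap → [85, 47, 17, 69, 84, 14, 9, 60, 25]
  47 vs larger child 84 at index 4, swap → [85, 84, 17, 69, 47, 14, 9, 60, 25]
insert 88:
  append 88 at index 9 → [85, 84, 17, 69, 47, 14, 9, 60, 25, 88]
  88 > parent 47 at index 4, swap → [85, 84, 17, 69, 88, 14, 9, 60, 25, 47]
  88 > parent 84 at index 1, swap → [85, 88, 17, 69, 84, 14, 9, 60, 25, 47]
  88 > parent 85 at index 0, swap → [88, 85, 17, 69, 84, 14, 9, 60, 25, 47]

[88, 85, 17, 69, 84, 14, 9, 60, 25, 47]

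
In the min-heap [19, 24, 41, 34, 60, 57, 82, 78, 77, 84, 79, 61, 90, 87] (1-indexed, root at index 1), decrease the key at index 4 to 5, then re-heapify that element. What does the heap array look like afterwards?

[5, 19, 41, 24, 60, 57, 82, 78, 77, 84, 79, 61, 90, 87]

set index 4 from 34 to 5 → [19, 24, 41, 5, 60, 57, 82, 78, 77, 84, 79, 61, 90, 87]
5 < parent 24 at index 2, swap → [19, 5, 41, 24, 60, 57, 82, 78, 77, 84, 79, 61, 90, 87]
5 < parent 19 at index 1, swap → [5, 19, 41, 24, 60, 57, 82, 78, 77, 84, 79, 61, 90, 87]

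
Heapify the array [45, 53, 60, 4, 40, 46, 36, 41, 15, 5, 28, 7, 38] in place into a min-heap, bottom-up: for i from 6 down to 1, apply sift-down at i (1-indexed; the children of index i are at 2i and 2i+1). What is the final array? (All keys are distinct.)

sift down from index 6:
  46 vs smaller child 7 at index 12, swap → [45, 53, 60, 4, 40, 7, 36, 41, 15, 5, 28, 46, 38]
sift down from index 5:
  40 vs smaller child 5 at index 10, swap → [45, 53, 60, 4, 5, 7, 36, 41, 15, 40, 28, 46, 38]
sift down from index 4: already satisfies heap property
sift down from index 3:
  60 vs smaller child 7 at index 6, swap → [45, 53, 7, 4, 5, 60, 36, 41, 15, 40, 28, 46, 38]
  60 vs smaller child 38 at index 13, swap → [45, 53, 7, 4, 5, 38, 36, 41, 15, 40, 28, 46, 60]
sift down from index 2:
  53 vs smaller child 4 at index 4, swap → [45, 4, 7, 53, 5, 38, 36, 41, 15, 40, 28, 46, 60]
  53 vs smaller child 15 at index 9, swap → [45, 4, 7, 15, 5, 38, 36, 41, 53, 40, 28, 46, 60]
sift down from index 1:
  45 vs smaller child 4 at index 2, swap → [4, 45, 7, 15, 5, 38, 36, 41, 53, 40, 28, 46, 60]
  45 vs smaller child 5 at index 5, swap → [4, 5, 7, 15, 45, 38, 36, 41, 53, 40, 28, 46, 60]
  45 vs smaller child 28 at index 11, swap → [4, 5, 7, 15, 28, 38, 36, 41, 53, 40, 45, 46, 60]

[4, 5, 7, 15, 28, 38, 36, 41, 53, 40, 45, 46, 60]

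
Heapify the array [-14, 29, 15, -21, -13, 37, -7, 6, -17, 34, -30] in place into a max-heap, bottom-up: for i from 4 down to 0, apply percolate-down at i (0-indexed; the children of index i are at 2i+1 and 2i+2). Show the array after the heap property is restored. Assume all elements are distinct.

[37, 34, 15, 6, 29, -14, -7, -21, -17, -13, -30]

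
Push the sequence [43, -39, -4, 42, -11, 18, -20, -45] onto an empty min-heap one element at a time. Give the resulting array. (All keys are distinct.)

[-45, -39, -20, -11, 42, 18, -4, 43]

Insert 43:
  append 43 at index 0 → [43] (no swap needed)
Insert -39:
  append -39 at index 1 → [43, -39]
  -39 < parent 43 at index 0, swap → [-39, 43]
Insert -4:
  append -4 at index 2 → [-39, 43, -4] (no swap needed)
Insert 42:
  append 42 at index 3 → [-39, 43, -4, 42]
  42 < parent 43 at index 1, swap → [-39, 42, -4, 43]
Insert -11:
  append -11 at index 4 → [-39, 42, -4, 43, -11]
  -11 < parent 42 at index 1, swap → [-39, -11, -4, 43, 42]
Insert 18:
  append 18 at index 5 → [-39, -11, -4, 43, 42, 18] (no swap needed)
Insert -20:
  append -20 at index 6 → [-39, -11, -4, 43, 42, 18, -20]
  -20 < parent -4 at index 2, swap → [-39, -11, -20, 43, 42, 18, -4]
Insert -45:
  append -45 at index 7 → [-39, -11, -20, 43, 42, 18, -4, -45]
  -45 < parent 43 at index 3, swap → [-39, -11, -20, -45, 42, 18, -4, 43]
  -45 < parent -11 at index 1, swap → [-39, -45, -20, -11, 42, 18, -4, 43]
  -45 < parent -39 at index 0, swap → [-45, -39, -20, -11, 42, 18, -4, 43]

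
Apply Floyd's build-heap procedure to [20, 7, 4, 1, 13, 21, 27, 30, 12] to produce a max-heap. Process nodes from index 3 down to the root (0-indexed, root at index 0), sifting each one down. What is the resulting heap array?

sift down from index 3:
  1 vs larger child 30 at index 7, swap → [20, 7, 4, 30, 13, 21, 27, 1, 12]
sift down from index 2:
  4 vs larger child 27 at index 6, swap → [20, 7, 27, 30, 13, 21, 4, 1, 12]
sift down from index 1:
  7 vs larger child 30 at index 3, swap → [20, 30, 27, 7, 13, 21, 4, 1, 12]
  7 vs larger child 12 at index 8, swap → [20, 30, 27, 12, 13, 21, 4, 1, 7]
sift down from index 0:
  20 vs larger child 30 at index 1, swap → [30, 20, 27, 12, 13, 21, 4, 1, 7]

[30, 20, 27, 12, 13, 21, 4, 1, 7]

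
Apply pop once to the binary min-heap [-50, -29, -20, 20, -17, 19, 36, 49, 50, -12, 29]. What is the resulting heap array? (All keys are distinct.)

[-29, -17, -20, 20, -12, 19, 36, 49, 50, 29]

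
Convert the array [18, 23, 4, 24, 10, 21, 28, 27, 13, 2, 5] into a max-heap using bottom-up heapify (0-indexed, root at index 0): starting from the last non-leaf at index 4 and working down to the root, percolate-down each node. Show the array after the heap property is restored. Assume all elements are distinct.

sift down from index 4: already satisfies heap property
sift down from index 3:
  24 vs larger child 27 at index 7, swap → [18, 23, 4, 27, 10, 21, 28, 24, 13, 2, 5]
sift down from index 2:
  4 vs larger child 28 at index 6, swap → [18, 23, 28, 27, 10, 21, 4, 24, 13, 2, 5]
sift down from index 1:
  23 vs larger child 27 at index 3, swap → [18, 27, 28, 23, 10, 21, 4, 24, 13, 2, 5]
  23 vs larger child 24 at index 7, swap → [18, 27, 28, 24, 10, 21, 4, 23, 13, 2, 5]
sift down from index 0:
  18 vs larger child 28 at index 2, swap → [28, 27, 18, 24, 10, 21, 4, 23, 13, 2, 5]
  18 vs larger child 21 at index 5, swap → [28, 27, 21, 24, 10, 18, 4, 23, 13, 2, 5]

[28, 27, 21, 24, 10, 18, 4, 23, 13, 2, 5]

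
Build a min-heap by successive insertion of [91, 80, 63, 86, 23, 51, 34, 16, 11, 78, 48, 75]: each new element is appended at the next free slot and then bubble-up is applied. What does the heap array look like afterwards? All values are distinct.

Insert 91:
  append 91 at index 0 → [91] (no swap needed)
Insert 80:
  append 80 at index 1 → [91, 80]
  80 < parent 91 at index 0, swap → [80, 91]
Insert 63:
  append 63 at index 2 → [80, 91, 63]
  63 < parent 80 at index 0, swap → [63, 91, 80]
Insert 86:
  append 86 at index 3 → [63, 91, 80, 86]
  86 < parent 91 at index 1, swap → [63, 86, 80, 91]
Insert 23:
  append 23 at index 4 → [63, 86, 80, 91, 23]
  23 < parent 86 at index 1, swap → [63, 23, 80, 91, 86]
  23 < parent 63 at index 0, swap → [23, 63, 80, 91, 86]
Insert 51:
  append 51 at index 5 → [23, 63, 80, 91, 86, 51]
  51 < parent 80 at index 2, swap → [23, 63, 51, 91, 86, 80]
Insert 34:
  append 34 at index 6 → [23, 63, 51, 91, 86, 80, 34]
  34 < parent 51 at index 2, swap → [23, 63, 34, 91, 86, 80, 51]
Insert 16:
  append 16 at index 7 → [23, 63, 34, 91, 86, 80, 51, 16]
  16 < parent 91 at index 3, swap → [23, 63, 34, 16, 86, 80, 51, 91]
  16 < parent 63 at index 1, swap → [23, 16, 34, 63, 86, 80, 51, 91]
  16 < parent 23 at index 0, swap → [16, 23, 34, 63, 86, 80, 51, 91]
Insert 11:
  append 11 at index 8 → [16, 23, 34, 63, 86, 80, 51, 91, 11]
  11 < parent 63 at index 3, swap → [16, 23, 34, 11, 86, 80, 51, 91, 63]
  11 < parent 23 at index 1, swap → [16, 11, 34, 23, 86, 80, 51, 91, 63]
  11 < parent 16 at index 0, swap → [11, 16, 34, 23, 86, 80, 51, 91, 63]
Insert 78:
  append 78 at index 9 → [11, 16, 34, 23, 86, 80, 51, 91, 63, 78]
  78 < parent 86 at index 4, swap → [11, 16, 34, 23, 78, 80, 51, 91, 63, 86]
Insert 48:
  append 48 at index 10 → [11, 16, 34, 23, 78, 80, 51, 91, 63, 86, 48]
  48 < parent 78 at index 4, swap → [11, 16, 34, 23, 48, 80, 51, 91, 63, 86, 78]
Insert 75:
  append 75 at index 11 → [11, 16, 34, 23, 48, 80, 51, 91, 63, 86, 78, 75]
  75 < parent 80 at index 5, swap → [11, 16, 34, 23, 48, 75, 51, 91, 63, 86, 78, 80]

[11, 16, 34, 23, 48, 75, 51, 91, 63, 86, 78, 80]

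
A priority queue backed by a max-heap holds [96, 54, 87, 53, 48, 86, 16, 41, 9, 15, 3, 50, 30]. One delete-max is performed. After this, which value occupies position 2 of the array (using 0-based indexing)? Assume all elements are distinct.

remove root 96; move last element 30 to root → [30, 54, 87, 53, 48, 86, 16, 41, 9, 15, 3, 50]
30 vs larger child 87 at index 2, swap → [87, 54, 30, 53, 48, 86, 16, 41, 9, 15, 3, 50]
30 vs larger child 86 at index 5, swap → [87, 54, 86, 53, 48, 30, 16, 41, 9, 15, 3, 50]
30 vs only child 50 at index 11, swap → [87, 54, 86, 53, 48, 50, 16, 41, 9, 15, 3, 30]
resulting array: [87, 54, 86, 53, 48, 50, 16, 41, 9, 15, 3, 30]

86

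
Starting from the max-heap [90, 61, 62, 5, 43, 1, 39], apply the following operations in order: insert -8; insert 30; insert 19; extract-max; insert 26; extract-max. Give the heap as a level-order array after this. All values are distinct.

[61, 43, 39, 30, 26, 1, 19, -8, 5]

insert -8:
  append -8 at index 7 → [90, 61, 62, 5, 43, 1, 39, -8] (no swap needed)
insert 30:
  append 30 at index 8 → [90, 61, 62, 5, 43, 1, 39, -8, 30]
  30 > parent 5 at index 3, swap → [90, 61, 62, 30, 43, 1, 39, -8, 5]
insert 19:
  append 19 at index 9 → [90, 61, 62, 30, 43, 1, 39, -8, 5, 19] (no swap needed)
extract-max → returns 90:
  remove root 90; move last element 19 to root → [19, 61, 62, 30, 43, 1, 39, -8, 5]
  19 vs larger child 62 at index 2, swap → [62, 61, 19, 30, 43, 1, 39, -8, 5]
  19 vs larger child 39 at index 6, swap → [62, 61, 39, 30, 43, 1, 19, -8, 5]
insert 26:
  append 26 at index 9 → [62, 61, 39, 30, 43, 1, 19, -8, 5, 26] (no swap needed)
extract-max → returns 62:
  remove root 62; move last element 26 to root → [26, 61, 39, 30, 43, 1, 19, -8, 5]
  26 vs larger child 61 at index 1, swap → [61, 26, 39, 30, 43, 1, 19, -8, 5]
  26 vs larger child 43 at index 4, swap → [61, 43, 39, 30, 26, 1, 19, -8, 5]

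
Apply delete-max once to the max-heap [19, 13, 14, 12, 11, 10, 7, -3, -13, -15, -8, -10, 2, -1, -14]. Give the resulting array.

[14, 13, 10, 12, 11, 2, 7, -3, -13, -15, -8, -10, -14, -1]

remove root 19; move last element -14 to root → [-14, 13, 14, 12, 11, 10, 7, -3, -13, -15, -8, -10, 2, -1]
-14 vs larger child 14 at index 2, swap → [14, 13, -14, 12, 11, 10, 7, -3, -13, -15, -8, -10, 2, -1]
-14 vs larger child 10 at index 5, swap → [14, 13, 10, 12, 11, -14, 7, -3, -13, -15, -8, -10, 2, -1]
-14 vs larger child 2 at index 12, swap → [14, 13, 10, 12, 11, 2, 7, -3, -13, -15, -8, -10, -14, -1]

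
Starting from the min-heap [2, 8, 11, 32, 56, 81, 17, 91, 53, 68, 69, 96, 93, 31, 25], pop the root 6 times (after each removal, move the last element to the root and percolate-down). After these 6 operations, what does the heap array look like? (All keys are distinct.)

extract-min #1 returns 2:
  remove root 2; move last element 25 to root → [25, 8, 11, 32, 56, 81, 17, 91, 53, 68, 69, 96, 93, 31]
  25 vs smaller child 8 at index 1, swap → [8, 25, 11, 32, 56, 81, 17, 91, 53, 68, 69, 96, 93, 31]
extract-min #2 returns 8:
  remove root 8; move last element 31 to root → [31, 25, 11, 32, 56, 81, 17, 91, 53, 68, 69, 96, 93]
  31 vs smaller child 11 at index 2, swap → [11, 25, 31, 32, 56, 81, 17, 91, 53, 68, 69, 96, 93]
  31 vs smaller child 17 at index 6, swap → [11, 25, 17, 32, 56, 81, 31, 91, 53, 68, 69, 96, 93]
extract-min #3 returns 11:
  remove root 11; move last element 93 to root → [93, 25, 17, 32, 56, 81, 31, 91, 53, 68, 69, 96]
  93 vs smaller child 17 at index 2, swap → [17, 25, 93, 32, 56, 81, 31, 91, 53, 68, 69, 96]
  93 vs smaller child 31 at index 6, swap → [17, 25, 31, 32, 56, 81, 93, 91, 53, 68, 69, 96]
extract-min #4 returns 17:
  remove root 17; move last element 96 to root → [96, 25, 31, 32, 56, 81, 93, 91, 53, 68, 69]
  96 vs smaller child 25 at index 1, swap → [25, 96, 31, 32, 56, 81, 93, 91, 53, 68, 69]
  96 vs smaller child 32 at index 3, swap → [25, 32, 31, 96, 56, 81, 93, 91, 53, 68, 69]
  96 vs smaller child 53 at index 8, swap → [25, 32, 31, 53, 56, 81, 93, 91, 96, 68, 69]
extract-min #5 returns 25:
  remove root 25; move last element 69 to root → [69, 32, 31, 53, 56, 81, 93, 91, 96, 68]
  69 vs smaller child 31 at index 2, swap → [31, 32, 69, 53, 56, 81, 93, 91, 96, 68]
extract-min #6 returns 31:
  remove root 31; move last element 68 to root → [68, 32, 69, 53, 56, 81, 93, 91, 96]
  68 vs smaller child 32 at index 1, swap → [32, 68, 69, 53, 56, 81, 93, 91, 96]
  68 vs smaller child 53 at index 3, swap → [32, 53, 69, 68, 56, 81, 93, 91, 96]

[32, 53, 69, 68, 56, 81, 93, 91, 96]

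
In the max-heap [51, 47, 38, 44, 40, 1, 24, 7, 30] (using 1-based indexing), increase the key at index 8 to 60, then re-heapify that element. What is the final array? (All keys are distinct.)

set index 8 from 7 to 60 → [51, 47, 38, 44, 40, 1, 24, 60, 30]
60 > parent 44 at index 4, swap → [51, 47, 38, 60, 40, 1, 24, 44, 30]
60 > parent 47 at index 2, swap → [51, 60, 38, 47, 40, 1, 24, 44, 30]
60 > parent 51 at index 1, swap → [60, 51, 38, 47, 40, 1, 24, 44, 30]

[60, 51, 38, 47, 40, 1, 24, 44, 30]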